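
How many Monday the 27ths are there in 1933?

3

Check the 27th of each month of 1933: Jan 27: Fri, Feb 27: Mon, Mar 27: Mon, Apr 27: Thu, May 27: Sat, Jun 27: Tue, Jul 27: Thu, Aug 27: Sun, Sep 27: Wed, Oct 27: Fri, Nov 27: Mon, Dec 27: Wed.
Monday occurs in February, March, November — 3 months.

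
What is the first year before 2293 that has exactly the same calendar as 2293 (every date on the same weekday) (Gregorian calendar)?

2282

Two years share a calendar iff Jan 1 falls on the same weekday and both are leap or both are common. 2293: Jan 1 is Sunday, common year.
2292: Jan 1 Friday, leap
2291: Jan 1 Thursday, common
2290: Jan 1 Wednesday, common
2289: Jan 1 Tuesday, common
2288: Jan 1 Sunday, leap
2287: Jan 1 Saturday, common
2286: Jan 1 Friday, common
2285: Jan 1 Thursday, common
2284: Jan 1 Tuesday, leap
2283: Jan 1 Monday, common
2282: Jan 1 Sunday, common
2282 matches on both conditions.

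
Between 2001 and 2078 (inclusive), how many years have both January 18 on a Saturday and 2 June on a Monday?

8

Check each year's weekday for January 18 and 2 June:
  2001: Thu/Sat  2002: Fri/Sun  2003: Sat/Mon ✓  2004: Sun/Wed  2005: Tue/Thu  2006: Wed/Fri  2007: Thu/Sat  2008: Fri/Mon  2009: Sun/Tue  2010: Mon/Wed  2011: Tue/Thu  2012: Wed/Sat  2013: Fri/Sun  2014: Sat/Mon ✓  …(50 more)…  2065: Sun/Tue  2066: Mon/Wed  2067: Tue/Thu  2068: Wed/Sat  2069: Fri/Sun  2070: Sat/Mon ✓  2071: Sun/Tue  2072: Mon/Thu  2073: Wed/Fri  2074: Thu/Sat  2075: Fri/Sun  2076: Sat/Tue  2077: Mon/Wed  2078: Tue/Thu
Both conditions hold in: 2003, 2014, 2025, 2031, 2042, 2053, 2059, 2070 — 8.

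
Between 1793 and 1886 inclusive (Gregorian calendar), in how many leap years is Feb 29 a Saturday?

3

Leap years in 1793–1886: 22 of them.
Feb 29 weekday advances by 5 (mod 7) from one leap year to the next four years later (or differs when a century non-leap intervenes).
Leap-day weekdays: 1796:Mon 1804:Wed 1808:Mon 1812:Sat✓ 1816:Thu 1820:Tue 1824:Sun 1828:Fri 1832:Wed 1836:Mon 1840:Sat✓ 1844:Thu 1848:Tue 1852:Sun 1856:Fri 1860:Wed 1864:Mon 1868:Sat✓ 1872:Thu 1876:Tue 1880:Sun 1884:Fri
Saturday: 1812, 1840, 1868 → 3.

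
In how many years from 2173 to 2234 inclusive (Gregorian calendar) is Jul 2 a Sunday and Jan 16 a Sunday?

Check each year's weekday for Jul 2 and Jan 16:
  2173: Fri/Sat  2174: Sat/Sun  2175: Sun/Mon  2176: Tue/Tue  2177: Wed/Thu  2178: Thu/Fri  2179: Fri/Sat  2180: Sun/Sun ✓  2181: Mon/Tue  2182: Tue/Wed  2183: Wed/Thu  2184: Fri/Fri  2185: Sat/Sun  2186: Sun/Mon  …(34 more)…  2221: Mon/Tue  2222: Tue/Wed  2223: Wed/Thu  2224: Fri/Fri  2225: Sat/Sun  2226: Sun/Mon  2227: Mon/Tue  2228: Wed/Wed  2229: Thu/Fri  2230: Fri/Sat  2231: Sat/Sun  2232: Mon/Mon  2233: Tue/Wed  2234: Wed/Thu
Both conditions hold in: 2180, 2220 — 2.

2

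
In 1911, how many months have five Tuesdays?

4

A month of length L has five Tuesdays iff its first Tuesday is on day ≤ L−28 (so day 1–3 in a 31-day month, 1–2 in a 30-day month, day 1 in a leap February).
Checking each month of 1911: Jan starts Sun (31d) ✓; Feb starts Wed (28d); Mar starts Wed (31d); Apr starts Sat (30d); May starts Mon (31d) ✓; Jun starts Thu (30d); Jul starts Sat (31d); Aug starts Tue (31d) ✓; Sep starts Fri (30d); Oct starts Sun (31d) ✓; Nov starts Wed (30d); Dec starts Fri (31d).
Five-Tuesday months: January, May, August, October → 4.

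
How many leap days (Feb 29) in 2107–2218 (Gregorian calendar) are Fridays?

3

Leap years in 2107–2218: 27 of them.
Feb 29 weekday advances by 5 (mod 7) from one leap year to the next four years later (or differs when a century non-leap intervenes).
Leap-day weekdays: 2108:Wed 2112:Mon 2116:Sat 2120:Thu 2124:Tue 2128:Sun 2132:Fri✓ 2136:Wed 2140:Mon 2144:Sat 2148:Thu 2152:Tue 2156:Sun 2160:Fri✓ 2164:Wed 2168:Mon 2172:Sat 2176:Thu 2180:Tue 2184:Sun 2188:Fri✓ 2192:Wed 2196:Mon 2204:Wed 2208:Mon 2212:Sat 2216:Thu
Friday: 2132, 2160, 2188 → 3.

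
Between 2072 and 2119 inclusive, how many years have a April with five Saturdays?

15

April has 30 days; it has five Saturdays when Saturday falls among the first (month-length − 28) days — i.e. when April 1 is one of Saturday/Friday.
April 1 by year: 2072:Fri✓ 2073:Sat✓ 2074:Sun 2075:Mon 2076:Wed 2077:Thu 2078:Fri✓ 2079:Sat✓ 2080:Mon 2081:Tue 2082:Wed 2083:Thu 2084:Sat✓ 2085:Sun 2086:Mon …(18 more)… 2105:Wed 2106:Thu 2107:Fri✓ 2108:Sun 2109:Mon 2110:Tue 2111:Wed 2112:Fri✓ 2113:Sat✓ 2114:Sun 2115:Mon 2116:Wed 2117:Thu 2118:Fri✓ 2119:Sat✓
Years with five Saturdays: 2072, 2073, 2078, 2079, 2084, 2089, 2090, 2095, 2101, 2102, 2107, 2112, 2113, 2118, 2119 → 15.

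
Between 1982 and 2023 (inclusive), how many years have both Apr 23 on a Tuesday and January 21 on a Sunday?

Check each year's weekday for Apr 23 and January 21:
  1982: Fri/Thu  1983: Sat/Fri  1984: Mon/Sat  1985: Tue/Mon  1986: Wed/Tue  1987: Thu/Wed  1988: Sat/Thu  1989: Sun/Sat  1990: Mon/Sun  1991: Tue/Mon  1992: Thu/Tue  1993: Fri/Thu  1994: Sat/Fri  1995: Sun/Sat  …(14 more)…  2010: Fri/Thu  2011: Sat/Fri  2012: Mon/Sat  2013: Tue/Mon  2014: Wed/Tue  2015: Thu/Wed  2016: Sat/Thu  2017: Sun/Sat  2018: Mon/Sun  2019: Tue/Mon  2020: Thu/Tue  2021: Fri/Thu  2022: Sat/Fri  2023: Sun/Sat
Both conditions hold in: 1996 — 1.

1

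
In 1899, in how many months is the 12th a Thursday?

Check the 12th of each month of 1899: Jan 12: Thu, Feb 12: Sun, Mar 12: Sun, Apr 12: Wed, May 12: Fri, Jun 12: Mon, Jul 12: Wed, Aug 12: Sat, Sep 12: Tue, Oct 12: Thu, Nov 12: Sun, Dec 12: Tue.
Thursday occurs in January, October — 2 months.

2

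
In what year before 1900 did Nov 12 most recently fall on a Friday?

From one year to the next, a fixed date's weekday advances by 1, or by 2 when a Feb 29 lies between the two dates.
1900: November 12 is Monday.
1899: Sunday (−1)
1898: Saturday (−1)
1897: Friday (−1)
Nov 12 falls on a Friday in 1897.

1897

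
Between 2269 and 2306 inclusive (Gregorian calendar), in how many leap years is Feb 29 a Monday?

Leap years in 2269–2306: 8 of them.
Feb 29 weekday advances by 5 (mod 7) from one leap year to the next four years later (or differs when a century non-leap intervenes).
Leap-day weekdays: 2272:Thu 2276:Tue 2280:Sun 2284:Fri 2288:Wed 2292:Mon✓ 2296:Sat 2304:Mon✓
Monday: 2292, 2304 → 2.

2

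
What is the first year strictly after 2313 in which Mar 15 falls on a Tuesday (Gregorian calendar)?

2321

From one year to the next, a fixed date's weekday advances by 1, or by 2 when a Feb 29 lies between the two dates.
2313: March 15 is Saturday.
2314: Sunday (+1)
2315: Monday (+1)
2316: Wednesday (+2)
2317: Thursday (+1)
2318: Friday (+1)
2319: Saturday (+1)
2320: Monday (+2)
2321: Tuesday (+1)
Mar 15 falls on a Tuesday in 2321.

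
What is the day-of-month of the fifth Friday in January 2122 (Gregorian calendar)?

January 1, 2122 is a Thursday, so the first Friday is the 2nd.
The fifth Friday is 2 + 28 = 30.

30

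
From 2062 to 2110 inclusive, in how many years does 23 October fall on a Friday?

7

Track 23 October's weekday year by year (advancing +1, or +2 across a Feb 29):
  2062: Mon  2063: Tue (+1)  2064: Thu (+2)  2065: Fri (+1) ✓  2066: Sat (+1)
  2067: Sun (+1)  2068: Tue (+2)  2069: Wed (+1)  2070: Thu (+1)  2071: Fri (+1) ✓
  2072: Sun (+2)  2073: Mon (+1)  2074: Tue (+1)  2075: Wed (+1)  … (21 more years) …
  2097: Wed (+1)  2098: Thu (+1)  2099: Fri (+1) ✓  2100: Sat (+1)  2101: Sun (+1)
  2102: Mon (+1)  2103: Tue (+1)  2104: Thu (+2)  2105: Fri (+1) ✓  2106: Sat (+1)
  2107: Sun (+1)  2108: Tue (+2)  2109: Wed (+1)  2110: Thu (+1)
Friday years: 2065, 2071, 2076, 2082, 2093, 2099, 2105 — 7 in total.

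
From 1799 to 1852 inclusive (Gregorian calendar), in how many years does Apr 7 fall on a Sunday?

Track Apr 7's weekday year by year (advancing +1, or +2 across a Feb 29):
  1799: Sun ✓  1800: Mon (+1)  1801: Tue (+1)  1802: Wed (+1)  1803: Thu (+1)
  1804: Sat (+2)  1805: Sun (+1) ✓  1806: Mon (+1)  1807: Tue (+1)  1808: Thu (+2)
  1809: Fri (+1)  1810: Sat (+1)  1811: Sun (+1) ✓  1812: Tue (+2)  … (26 more years) …
  1839: Sun (+1) ✓  1840: Tue (+2)  1841: Wed (+1)  1842: Thu (+1)  1843: Fri (+1)
  1844: Sun (+2) ✓  1845: Mon (+1)  1846: Tue (+1)  1847: Wed (+1)  1848: Fri (+2)
  1849: Sat (+1)  1850: Sun (+1) ✓  1851: Mon (+1)  1852: Wed (+2)
Sunday years: 1799, 1805, 1811, 1816, 1822, 1833, 1839, 1844, 1850 — 9 in total.

9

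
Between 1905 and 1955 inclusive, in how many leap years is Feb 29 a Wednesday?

1

Leap years in 1905–1955: 12 of them.
Feb 29 weekday advances by 5 (mod 7) from one leap year to the next four years later (or differs when a century non-leap intervenes).
Leap-day weekdays: 1908:Sat 1912:Thu 1916:Tue 1920:Sun 1924:Fri 1928:Wed✓ 1932:Mon 1936:Sat 1940:Thu 1944:Tue 1948:Sun 1952:Fri
Wednesday: 1928 → 1.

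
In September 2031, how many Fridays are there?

4

September 2031 has 30 days and begins on Monday.
The first Friday is September 5.
Fridays fall on 5, 12, 19, 26 — that's 4.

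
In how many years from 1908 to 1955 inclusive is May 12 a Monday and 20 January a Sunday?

2

Check each year's weekday for May 12 and 20 January:
  1908: Tue/Mon  1909: Wed/Wed  1910: Thu/Thu  1911: Fri/Fri  1912: Sun/Sat  1913: Mon/Mon  1914: Tue/Tue  1915: Wed/Wed  1916: Fri/Thu  1917: Sat/Sat  1918: Sun/Sun  1919: Mon/Mon  1920: Wed/Tue  1921: Thu/Thu  …(20 more)…  1942: Tue/Tue  1943: Wed/Wed  1944: Fri/Thu  1945: Sat/Sat  1946: Sun/Sun  1947: Mon/Mon  1948: Wed/Tue  1949: Thu/Thu  1950: Fri/Fri  1951: Sat/Sat  1952: Mon/Sun ✓  1953: Tue/Tue  1954: Wed/Wed  1955: Thu/Thu
Both conditions hold in: 1924, 1952 — 2.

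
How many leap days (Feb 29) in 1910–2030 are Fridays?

4

Leap years in 1910–2030: 30 of them.
Feb 29 weekday advances by 5 (mod 7) from one leap year to the next four years later (or differs when a century non-leap intervenes).
Leap-day weekdays: 1912:Thu 1916:Tue 1920:Sun 1924:Fri✓ 1928:Wed 1932:Mon 1936:Sat 1940:Thu 1944:Tue 1948:Sun 1952:Fri✓ 1956:Wed 1960:Mon …(4 more)… 1980:Fri✓ 1984:Wed 1988:Mon 1992:Sat 1996:Thu 2000:Tue 2004:Sun 2008:Fri✓ 2012:Wed 2016:Mon 2020:Sat 2024:Thu 2028:Tue
Friday: 1924, 1952, 1980, 2008 → 4.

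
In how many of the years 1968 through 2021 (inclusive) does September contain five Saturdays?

September has 30 days; it has five Saturdays when Saturday falls among the first (month-length − 28) days — i.e. when September 1 is one of Saturday/Friday.
September 1 by year: 1968:Sun 1969:Mon 1970:Tue 1971:Wed 1972:Fri✓ 1973:Sat✓ 1974:Sun 1975:Mon 1976:Wed 1977:Thu 1978:Fri✓ 1979:Sat✓ 1980:Mon 1981:Tue 1982:Wed …(24 more)… 2007:Sat✓ 2008:Mon 2009:Tue 2010:Wed 2011:Thu 2012:Sat✓ 2013:Sun 2014:Mon 2015:Tue 2016:Thu 2017:Fri✓ 2018:Sat✓ 2019:Sun 2020:Tue 2021:Wed
Years with five Saturdays: 1972, 1973, 1978, 1979, 1984, 1989, 1990, 1995, 2000, 2001, 2006, 2007, 2012, 2017, 2018 → 15.

15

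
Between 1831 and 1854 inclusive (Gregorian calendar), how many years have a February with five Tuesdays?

February has 28 days (29 in leap years); it has five Tuesdays when Tuesday falls among the first (month-length − 28) days — i.e. when February 1 is Tuesday in a leap year (never in a common year).
February 1 by year: 1831:Tue 1832:Wed 1833:Fri 1834:Sat 1835:Sun 1836:Mon 1837:Wed 1838:Thu 1839:Fri 1840:Sat 1841:Mon 1842:Tue 1843:Wed 1844:Thu 1845:Sat 1846:Sun 1847:Mon 1848:Tue✓ 1849:Thu 1850:Fri 1851:Sat 1852:Sun 1853:Tue 1854:Wed
Years with five Tuesdays: 1848 → 1.

1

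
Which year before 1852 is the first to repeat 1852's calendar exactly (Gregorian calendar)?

Two years share a calendar iff Jan 1 falls on the same weekday and both are leap or both are common. 1852: Jan 1 is Thursday, leap year.
1851: Jan 1 Wednesday, common
1850: Jan 1 Tuesday, common
1849: Jan 1 Monday, common
1848: Jan 1 Saturday, leap
1847: Jan 1 Friday, common
1846: Jan 1 Thursday, common
1845: Jan 1 Wednesday, common
1844: Jan 1 Monday, leap
1843: Jan 1 Sunday, common
1842: Jan 1 Saturday, common
1841: Jan 1 Friday, common
1840: Jan 1 Wednesday, leap
1839: Jan 1 Tuesday, common
1838: Jan 1 Monday, common
1837: Jan 1 Sunday, common
1836: Jan 1 Friday, leap
1835: Jan 1 Thursday, common
1834: Jan 1 Wednesday, common
1833: Jan 1 Tuesday, common
1832: Jan 1 Sunday, leap
1831: Jan 1 Saturday, common
1830: Jan 1 Friday, common
1829: Jan 1 Thursday, common
1828: Jan 1 Tuesday, leap
1827: Jan 1 Monday, common
1826: Jan 1 Sunday, common
1825: Jan 1 Saturday, common
1824: Jan 1 Thursday, leap
1824 matches on both conditions.

1824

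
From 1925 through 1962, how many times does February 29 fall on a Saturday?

1

Leap years in 1925–1962: 9 of them.
Feb 29 weekday advances by 5 (mod 7) from one leap year to the next four years later (or differs when a century non-leap intervenes).
Leap-day weekdays: 1928:Wed 1932:Mon 1936:Sat✓ 1940:Thu 1944:Tue 1948:Sun 1952:Fri 1956:Wed 1960:Mon
Saturday: 1936 → 1.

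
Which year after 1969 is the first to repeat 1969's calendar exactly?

1975

Two years share a calendar iff Jan 1 falls on the same weekday and both are leap or both are common. 1969: Jan 1 is Wednesday, common year.
1970: Jan 1 Thursday, common
1971: Jan 1 Friday, common
1972: Jan 1 Saturday, leap
1973: Jan 1 Monday, common
1974: Jan 1 Tuesday, common
1975: Jan 1 Wednesday, common
1975 matches on both conditions.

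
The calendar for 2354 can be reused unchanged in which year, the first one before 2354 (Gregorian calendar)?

Two years share a calendar iff Jan 1 falls on the same weekday and both are leap or both are common. 2354: Jan 1 is Friday, common year.
2353: Jan 1 Thursday, common
2352: Jan 1 Tuesday, leap
2351: Jan 1 Monday, common
2350: Jan 1 Sunday, common
2349: Jan 1 Saturday, common
2348: Jan 1 Thursday, leap
2347: Jan 1 Wednesday, common
2346: Jan 1 Tuesday, common
2345: Jan 1 Monday, common
2344: Jan 1 Saturday, leap
2343: Jan 1 Friday, common
2343 matches on both conditions.

2343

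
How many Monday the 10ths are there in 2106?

1

Check the 10th of each month of 2106: Jan 10: Sun, Feb 10: Wed, Mar 10: Wed, Apr 10: Sat, May 10: Mon, Jun 10: Thu, Jul 10: Sat, Aug 10: Tue, Sep 10: Fri, Oct 10: Sun, Nov 10: Wed, Dec 10: Fri.
Monday occurs in May — 1 month.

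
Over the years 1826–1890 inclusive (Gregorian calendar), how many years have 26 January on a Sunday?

9

Track 26 January's weekday year by year (advancing +1, or +2 across a Feb 29):
  1826: Thu  1827: Fri (+1)  1828: Sat (+1)  1829: Mon (+2)  1830: Tue (+1)
  1831: Wed (+1)  1832: Thu (+1)  1833: Sat (+2)  1834: Sun (+1) ✓  1835: Mon (+1)
  1836: Tue (+1)  1837: Thu (+2)  1838: Fri (+1)  1839: Sat (+1)  … (37 more years) …
  1877: Fri (+2)  1878: Sat (+1)  1879: Sun (+1) ✓  1880: Mon (+1)  1881: Wed (+2)
  1882: Thu (+1)  1883: Fri (+1)  1884: Sat (+1)  1885: Mon (+2)  1886: Tue (+1)
  1887: Wed (+1)  1888: Thu (+1)  1889: Sat (+2)  1890: Sun (+1) ✓
Sunday years: 1834, 1840, 1845, 1851, 1862, 1868, 1873, 1879, 1890 — 9 in total.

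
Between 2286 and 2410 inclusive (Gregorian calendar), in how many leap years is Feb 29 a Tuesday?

4

Leap years in 2286–2410: 30 of them.
Feb 29 weekday advances by 5 (mod 7) from one leap year to the next four years later (or differs when a century non-leap intervenes).
Leap-day weekdays: 2288:Wed 2292:Mon 2296:Sat 2304:Mon 2308:Sat 2312:Thu 2316:Tue✓ 2320:Sun 2324:Fri 2328:Wed 2332:Mon 2336:Sat 2340:Thu …(4 more)… 2360:Mon 2364:Sat 2368:Thu 2372:Tue✓ 2376:Sun 2380:Fri 2384:Wed 2388:Mon 2392:Sat 2396:Thu 2400:Tue✓ 2404:Sun 2408:Fri
Tuesday: 2316, 2344, 2372, 2400 → 4.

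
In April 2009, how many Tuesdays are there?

4

April 2009 has 30 days and begins on Wednesday.
The first Tuesday is April 7.
Tuesdays fall on 7, 14, 21, 28 — that's 4.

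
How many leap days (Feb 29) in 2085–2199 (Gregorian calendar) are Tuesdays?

3

Leap years in 2085–2199: 27 of them.
Feb 29 weekday advances by 5 (mod 7) from one leap year to the next four years later (or differs when a century non-leap intervenes).
Leap-day weekdays: 2088:Sun 2092:Fri 2096:Wed 2104:Fri 2108:Wed 2112:Mon 2116:Sat 2120:Thu 2124:Tue✓ 2128:Sun 2132:Fri 2136:Wed 2140:Mon 2144:Sat 2148:Thu 2152:Tue✓ 2156:Sun 2160:Fri 2164:Wed 2168:Mon 2172:Sat 2176:Thu 2180:Tue✓ 2184:Sun 2188:Fri 2192:Wed 2196:Mon
Tuesday: 2124, 2152, 2180 → 3.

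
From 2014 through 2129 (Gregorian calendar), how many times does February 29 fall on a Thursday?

Leap years in 2014–2129: 28 of them.
Feb 29 weekday advances by 5 (mod 7) from one leap year to the next four years later (or differs when a century non-leap intervenes).
Leap-day weekdays: 2016:Mon 2020:Sat 2024:Thu✓ 2028:Tue 2032:Sun 2036:Fri 2040:Wed 2044:Mon 2048:Sat 2052:Thu✓ 2056:Tue 2060:Sun 2064:Fri 2068:Wed 2072:Mon 2076:Sat 2080:Thu✓ 2084:Tue 2088:Sun 2092:Fri 2096:Wed 2104:Fri 2108:Wed 2112:Mon 2116:Sat 2120:Thu✓ 2124:Tue 2128:Sun
Thursday: 2024, 2052, 2080, 2120 → 4.

4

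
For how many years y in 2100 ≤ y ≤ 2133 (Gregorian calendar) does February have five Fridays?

2

February has 28 days (29 in leap years); it has five Fridays when Friday falls among the first (month-length − 28) days — i.e. when February 1 is Friday in a leap year (never in a common year).
February 1 by year: 2100:Mon 2101:Tue 2102:Wed 2103:Thu 2104:Fri✓ 2105:Sun 2106:Mon 2107:Tue 2108:Wed 2109:Fri 2110:Sat 2111:Sun 2112:Mon 2113:Wed 2114:Thu …(4 more)… 2119:Wed 2120:Thu 2121:Sat 2122:Sun 2123:Mon 2124:Tue 2125:Thu 2126:Fri 2127:Sat 2128:Sun 2129:Tue 2130:Wed 2131:Thu 2132:Fri✓ 2133:Sun
Years with five Fridays: 2104, 2132 → 2.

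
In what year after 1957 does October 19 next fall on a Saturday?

From one year to the next, a fixed date's weekday advances by 1, or by 2 when a Feb 29 lies between the two dates.
1957: October 19 is Saturday.
1958: Sunday (+1)
1959: Monday (+1)
1960: Wednesday (+2)
1961: Thursday (+1)
1962: Friday (+1)
1963: Saturday (+1)
October 19 falls on a Saturday in 1963.

1963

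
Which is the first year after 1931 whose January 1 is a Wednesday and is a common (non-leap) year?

Jan 1 advances by 2 weekdays after a leap year and by 1 after a common year.
1931: Jan 1 is Thursday.
1932: Friday (leap)
1933: Sunday
1934: Monday
1935: Tuesday
1936: Wednesday (leap)
1937: Friday
1938: Saturday
1939: Sunday
1940: Monday (leap)
1941: Wednesday
1941 begins on a Wednesday and is a common year.

1941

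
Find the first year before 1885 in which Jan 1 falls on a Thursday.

Jan 1 advances by 2 weekdays after a leap year and by 1 after a common year.
1885: Jan 1 is Thursday.
1884: Tuesday (leap)
1883: Monday
1882: Sunday
1881: Saturday
1880: Thursday (leap)
1880 begins on a Thursday

1880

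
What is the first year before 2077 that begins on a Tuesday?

Jan 1 advances by 2 weekdays after a leap year and by 1 after a common year.
2077: Jan 1 is Friday.
2076: Wednesday (leap)
2075: Tuesday
2075 begins on a Tuesday

2075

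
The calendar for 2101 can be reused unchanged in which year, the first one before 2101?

Two years share a calendar iff Jan 1 falls on the same weekday and both are leap or both are common. 2101: Jan 1 is Saturday, common year.
2100: Jan 1 Friday, common
2099: Jan 1 Thursday, common
2098: Jan 1 Wednesday, common
2097: Jan 1 Tuesday, common
2096: Jan 1 Sunday, leap
2095: Jan 1 Saturday, common
2095 matches on both conditions.

2095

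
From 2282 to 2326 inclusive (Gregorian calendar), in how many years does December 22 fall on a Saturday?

7

Track December 22's weekday year by year (advancing +1, or +2 across a Feb 29):
  2282: Fri  2283: Sat (+1) ✓  2284: Mon (+2)  2285: Tue (+1)  2286: Wed (+1)
  2287: Thu (+1)  2288: Sat (+2) ✓  2289: Sun (+1)  2290: Mon (+1)  2291: Tue (+1)
  2292: Thu (+2)  2293: Fri (+1)  2294: Sat (+1) ✓  2295: Sun (+1)  … (17 more years) …
  2313: Mon (+1)  2314: Tue (+1)  2315: Wed (+1)  2316: Fri (+2)  2317: Sat (+1) ✓
  2318: Sun (+1)  2319: Mon (+1)  2320: Wed (+2)  2321: Thu (+1)  2322: Fri (+1)
  2323: Sat (+1) ✓  2324: Mon (+2)  2325: Tue (+1)  2326: Wed (+1)
Saturday years: 2283, 2288, 2294, 2300, 2306, 2317, 2323 — 7 in total.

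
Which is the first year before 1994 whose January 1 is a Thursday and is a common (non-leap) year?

Jan 1 advances by 2 weekdays after a leap year and by 1 after a common year.
1994: Jan 1 is Saturday.
1993: Friday
1992: Wednesday (leap)
1991: Tuesday
1990: Monday
1989: Sunday
1988: Friday (leap)
1987: Thursday
1987 begins on a Thursday and is a common year.

1987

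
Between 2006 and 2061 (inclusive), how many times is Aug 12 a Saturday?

Track Aug 12's weekday year by year (advancing +1, or +2 across a Feb 29):
  2006: Sat ✓  2007: Sun (+1)  2008: Tue (+2)  2009: Wed (+1)  2010: Thu (+1)
  2011: Fri (+1)  2012: Sun (+2)  2013: Mon (+1)  2014: Tue (+1)  2015: Wed (+1)
  2016: Fri (+2)  2017: Sat (+1) ✓  2018: Sun (+1)  2019: Mon (+1)  … (28 more years) …
  2048: Wed (+2)  2049: Thu (+1)  2050: Fri (+1)  2051: Sat (+1) ✓  2052: Mon (+2)
  2053: Tue (+1)  2054: Wed (+1)  2055: Thu (+1)  2056: Sat (+2) ✓  2057: Sun (+1)
  2058: Mon (+1)  2059: Tue (+1)  2060: Thu (+2)  2061: Fri (+1)
Saturday years: 2006, 2017, 2023, 2028, 2034, 2045, 2051, 2056 — 8 in total.

8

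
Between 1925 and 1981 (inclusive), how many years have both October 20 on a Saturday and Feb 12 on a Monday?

6

Check each year's weekday for October 20 and Feb 12:
  1925: Tue/Thu  1926: Wed/Fri  1927: Thu/Sat  1928: Sat/Sun  1929: Sun/Tue  1930: Mon/Wed  1931: Tue/Thu  1932: Thu/Fri  1933: Fri/Sun  1934: Sat/Mon ✓  1935: Sun/Tue  1936: Tue/Wed  1937: Wed/Fri  1938: Thu/Sat  …(29 more)…  1968: Sun/Mon  1969: Mon/Wed  1970: Tue/Thu  1971: Wed/Fri  1972: Fri/Sat  1973: Sat/Mon ✓  1974: Sun/Tue  1975: Mon/Wed  1976: Wed/Thu  1977: Thu/Sat  1978: Fri/Sun  1979: Sat/Mon ✓  1980: Mon/Tue  1981: Tue/Thu
Both conditions hold in: 1934, 1945, 1951, 1962, 1973, 1979 — 6.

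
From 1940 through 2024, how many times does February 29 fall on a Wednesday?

Leap years in 1940–2024: 22 of them.
Feb 29 weekday advances by 5 (mod 7) from one leap year to the next four years later (or differs when a century non-leap intervenes).
Leap-day weekdays: 1940:Thu 1944:Tue 1948:Sun 1952:Fri 1956:Wed✓ 1960:Mon 1964:Sat 1968:Thu 1972:Tue 1976:Sun 1980:Fri 1984:Wed✓ 1988:Mon 1992:Sat 1996:Thu 2000:Tue 2004:Sun 2008:Fri 2012:Wed✓ 2016:Mon 2020:Sat 2024:Thu
Wednesday: 1956, 1984, 2012 → 3.

3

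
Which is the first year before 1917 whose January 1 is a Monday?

Jan 1 advances by 2 weekdays after a leap year and by 1 after a common year.
1917: Jan 1 is Monday.
1916: Saturday (leap)
1915: Friday
1914: Thursday
1913: Wednesday
1912: Monday (leap)
1912 begins on a Monday

1912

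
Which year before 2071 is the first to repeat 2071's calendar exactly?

2065

Two years share a calendar iff Jan 1 falls on the same weekday and both are leap or both are common. 2071: Jan 1 is Thursday, common year.
2070: Jan 1 Wednesday, common
2069: Jan 1 Tuesday, common
2068: Jan 1 Sunday, leap
2067: Jan 1 Saturday, common
2066: Jan 1 Friday, common
2065: Jan 1 Thursday, common
2065 matches on both conditions.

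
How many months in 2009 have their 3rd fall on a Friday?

Check the 3rd of each month of 2009: Jan 3: Sat, Feb 3: Tue, Mar 3: Tue, Apr 3: Fri, May 3: Sun, Jun 3: Wed, Jul 3: Fri, Aug 3: Mon, Sep 3: Thu, Oct 3: Sat, Nov 3: Tue, Dec 3: Thu.
Friday occurs in April, July — 2 months.

2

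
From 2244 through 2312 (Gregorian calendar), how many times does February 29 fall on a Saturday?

3

Leap years in 2244–2312: 17 of them.
Feb 29 weekday advances by 5 (mod 7) from one leap year to the next four years later (or differs when a century non-leap intervenes).
Leap-day weekdays: 2244:Thu 2248:Tue 2252:Sun 2256:Fri 2260:Wed 2264:Mon 2268:Sat✓ 2272:Thu 2276:Tue 2280:Sun 2284:Fri 2288:Wed 2292:Mon 2296:Sat✓ 2304:Mon 2308:Sat✓ 2312:Thu
Saturday: 2268, 2296, 2308 → 3.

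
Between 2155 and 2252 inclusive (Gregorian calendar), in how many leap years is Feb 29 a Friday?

3

Leap years in 2155–2252: 24 of them.
Feb 29 weekday advances by 5 (mod 7) from one leap year to the next four years later (or differs when a century non-leap intervenes).
Leap-day weekdays: 2156:Sun 2160:Fri✓ 2164:Wed 2168:Mon 2172:Sat 2176:Thu 2180:Tue 2184:Sun 2188:Fri✓ 2192:Wed 2196:Mon 2204:Wed 2208:Mon 2212:Sat 2216:Thu 2220:Tue 2224:Sun 2228:Fri✓ 2232:Wed 2236:Mon 2240:Sat 2244:Thu 2248:Tue 2252:Sun
Friday: 2160, 2188, 2228 → 3.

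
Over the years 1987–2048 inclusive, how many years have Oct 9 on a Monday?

Track Oct 9's weekday year by year (advancing +1, or +2 across a Feb 29):
  1987: Fri  1988: Sun (+2)  1989: Mon (+1) ✓  1990: Tue (+1)  1991: Wed (+1)
  1992: Fri (+2)  1993: Sat (+1)  1994: Sun (+1)  1995: Mon (+1) ✓  1996: Wed (+2)
  1997: Thu (+1)  1998: Fri (+1)  1999: Sat (+1)  2000: Mon (+2) ✓  … (34 more years) …
  2035: Tue (+1)  2036: Thu (+2)  2037: Fri (+1)  2038: Sat (+1)  2039: Sun (+1)
  2040: Tue (+2)  2041: Wed (+1)  2042: Thu (+1)  2043: Fri (+1)  2044: Sun (+2)
  2045: Mon (+1) ✓  2046: Tue (+1)  2047: Wed (+1)  2048: Fri (+2)
Monday years: 1989, 1995, 2000, 2006, 2017, 2023, 2028, 2034, 2045 — 9 in total.

9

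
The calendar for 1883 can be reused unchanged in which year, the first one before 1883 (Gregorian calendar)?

Two years share a calendar iff Jan 1 falls on the same weekday and both are leap or both are common. 1883: Jan 1 is Monday, common year.
1882: Jan 1 Sunday, common
1881: Jan 1 Saturday, common
1880: Jan 1 Thursday, leap
1879: Jan 1 Wednesday, common
1878: Jan 1 Tuesday, common
1877: Jan 1 Monday, common
1877 matches on both conditions.

1877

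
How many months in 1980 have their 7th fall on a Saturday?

1

Check the 7th of each month of 1980: Jan 7: Mon, Feb 7: Thu, Mar 7: Fri, Apr 7: Mon, May 7: Wed, Jun 7: Sat, Jul 7: Mon, Aug 7: Thu, Sep 7: Sun, Oct 7: Tue, Nov 7: Fri, Dec 7: Sun.
Saturday occurs in June — 1 month.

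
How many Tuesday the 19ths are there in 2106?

Check the 19th of each month of 2106: Jan 19: Tue, Feb 19: Fri, Mar 19: Fri, Apr 19: Mon, May 19: Wed, Jun 19: Sat, Jul 19: Mon, Aug 19: Thu, Sep 19: Sun, Oct 19: Tue, Nov 19: Fri, Dec 19: Sun.
Tuesday occurs in January, October — 2 months.

2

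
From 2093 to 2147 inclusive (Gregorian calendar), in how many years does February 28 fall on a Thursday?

8

Track February 28's weekday year by year (advancing +1, or +2 across a Feb 29):
  2093: Sat  2094: Sun (+1)  2095: Mon (+1)  2096: Tue (+1)  2097: Thu (+2) ✓
  2098: Fri (+1)  2099: Sat (+1)  2100: Sun (+1)  2101: Mon (+1)  2102: Tue (+1)
  2103: Wed (+1)  2104: Thu (+1) ✓  2105: Sat (+2)  2106: Sun (+1)  … (27 more years) …
  2134: Sun (+1)  2135: Mon (+1)  2136: Tue (+1)  2137: Thu (+2) ✓  2138: Fri (+1)
  2139: Sat (+1)  2140: Sun (+1)  2141: Tue (+2)  2142: Wed (+1)  2143: Thu (+1) ✓
  2144: Fri (+1)  2145: Sun (+2)  2146: Mon (+1)  2147: Tue (+1)
Thursday years: 2097, 2104, 2109, 2115, 2126, 2132, 2137, 2143 — 8 in total.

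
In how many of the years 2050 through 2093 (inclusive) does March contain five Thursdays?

19

March has 31 days; it has five Thursdays when Thursday falls among the first (month-length − 28) days — i.e. when March 1 is one of Thursday/Wednesday/Tuesday.
March 1 by year: 2050:Tue✓ 2051:Wed✓ 2052:Fri 2053:Sat 2054:Sun 2055:Mon 2056:Wed✓ 2057:Thu✓ 2058:Fri 2059:Sat 2060:Mon 2061:Tue✓ 2062:Wed✓ 2063:Thu✓ 2064:Sat …(14 more)… 2079:Wed✓ 2080:Fri 2081:Sat 2082:Sun 2083:Mon 2084:Wed✓ 2085:Thu✓ 2086:Fri 2087:Sat 2088:Mon 2089:Tue✓ 2090:Wed✓ 2091:Thu✓ 2092:Sat 2093:Sun
Years with five Thursdays: 2050, 2051, 2056, 2057, 2061, 2062, 2063, 2067, 2068, 2072, 2073, 2074, 2078, 2079, 2084, 2085, 2089, 2090, 2091 → 19.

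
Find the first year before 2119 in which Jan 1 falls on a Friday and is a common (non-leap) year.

Jan 1 advances by 2 weekdays after a leap year and by 1 after a common year.
2119: Jan 1 is Sunday.
2118: Saturday
2117: Friday
2117 begins on a Friday and is a common year.

2117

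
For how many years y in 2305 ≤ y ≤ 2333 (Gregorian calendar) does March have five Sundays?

March has 31 days; it has five Sundays when Sunday falls among the first (month-length − 28) days — i.e. when March 1 is one of Sunday/Saturday/Friday.
March 1 by year: 2305:Wed 2306:Thu 2307:Fri✓ 2308:Sun✓ 2309:Mon 2310:Tue 2311:Wed 2312:Fri✓ 2313:Sat✓ 2314:Sun✓ 2315:Mon 2316:Wed 2317:Thu 2318:Fri✓ 2319:Sat✓ 2320:Mon 2321:Tue 2322:Wed 2323:Thu 2324:Sat✓ 2325:Sun✓ 2326:Mon 2327:Tue 2328:Thu 2329:Fri✓ 2330:Sat✓ 2331:Sun✓ 2332:Tue 2333:Wed
Years with five Sundays: 2307, 2308, 2312, 2313, 2314, 2318, 2319, 2324, 2325, 2329, 2330, 2331 → 12.

12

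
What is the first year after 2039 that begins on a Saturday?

Jan 1 advances by 2 weekdays after a leap year and by 1 after a common year.
2039: Jan 1 is Saturday.
2040: Sunday (leap)
2041: Tuesday
2042: Wednesday
2043: Thursday
2044: Friday (leap)
2045: Sunday
2046: Monday
2047: Tuesday
2048: Wednesday (leap)
2049: Friday
2050: Saturday
2050 begins on a Saturday

2050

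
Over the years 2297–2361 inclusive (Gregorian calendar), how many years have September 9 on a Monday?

Track September 9's weekday year by year (advancing +1, or +2 across a Feb 29):
  2297: Thu  2298: Fri (+1)  2299: Sat (+1)  2300: Sun (+1)  2301: Mon (+1) ✓
  2302: Tue (+1)  2303: Wed (+1)  2304: Fri (+2)  2305: Sat (+1)  2306: Sun (+1)
  2307: Mon (+1) ✓  2308: Wed (+2)  2309: Thu (+1)  2310: Fri (+1)  … (37 more years) …
  2348: Thu (+2)  2349: Fri (+1)  2350: Sat (+1)  2351: Sun (+1)  2352: Tue (+2)
  2353: Wed (+1)  2354: Thu (+1)  2355: Fri (+1)  2356: Sun (+2)  2357: Mon (+1) ✓
  2358: Tue (+1)  2359: Wed (+1)  2360: Fri (+2)  2361: Sat (+1)
Monday years: 2301, 2307, 2312, 2318, 2329, 2335, 2340, 2346, 2357 — 9 in total.

9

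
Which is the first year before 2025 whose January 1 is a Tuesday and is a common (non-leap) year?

Jan 1 advances by 2 weekdays after a leap year and by 1 after a common year.
2025: Jan 1 is Wednesday.
2024: Monday (leap)
2023: Sunday
2022: Saturday
2021: Friday
2020: Wednesday (leap)
2019: Tuesday
2019 begins on a Tuesday and is a common year.

2019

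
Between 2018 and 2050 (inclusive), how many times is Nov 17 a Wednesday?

5

Track Nov 17's weekday year by year (advancing +1, or +2 across a Feb 29):
  2018: Sat  2019: Sun (+1)  2020: Tue (+2)  2021: Wed (+1) ✓  2022: Thu (+1)
  2023: Fri (+1)  2024: Sun (+2)  2025: Mon (+1)  2026: Tue (+1)  2027: Wed (+1) ✓
  2028: Fri (+2)  2029: Sat (+1)  2030: Sun (+1)  2031: Mon (+1)  … (5 more years) …
  2037: Tue (+1)  2038: Wed (+1) ✓  2039: Thu (+1)  2040: Sat (+2)  2041: Sun (+1)
  2042: Mon (+1)  2043: Tue (+1)  2044: Thu (+2)  2045: Fri (+1)  2046: Sat (+1)
  2047: Sun (+1)  2048: Tue (+2)  2049: Wed (+1) ✓  2050: Thu (+1)
Wednesday years: 2021, 2027, 2032, 2038, 2049 — 5 in total.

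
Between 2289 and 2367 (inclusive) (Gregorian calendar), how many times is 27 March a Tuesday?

11

Track 27 March's weekday year by year (advancing +1, or +2 across a Feb 29):
  2289: Wed  2290: Thu (+1)  2291: Fri (+1)  2292: Sun (+2)  2293: Mon (+1)
  2294: Tue (+1) ✓  2295: Wed (+1)  2296: Fri (+2)  2297: Sat (+1)  2298: Sun (+1)
  2299: Mon (+1)  2300: Tue (+1) ✓  2301: Wed (+1)  2302: Thu (+1)  … (51 more years) …
  2354: Sat (+1)  2355: Sun (+1)  2356: Tue (+2) ✓  2357: Wed (+1)  2358: Thu (+1)
  2359: Fri (+1)  2360: Sun (+2)  2361: Mon (+1)  2362: Tue (+1) ✓  2363: Wed (+1)
  2364: Fri (+2)  2365: Sat (+1)  2366: Sun (+1)  2367: Mon (+1)
Tuesday years: 2294, 2300, 2306, 2317, 2323, 2328, 2334, 2345, 2351, 2356, 2362 — 11 in total.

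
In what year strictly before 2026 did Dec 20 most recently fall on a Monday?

2021

From one year to the next, a fixed date's weekday advances by 1, or by 2 when a Feb 29 lies between the two dates.
2026: December 20 is Sunday.
2025: Saturday (−1)
2024: Friday (−1)
2023: Wednesday (−2)
2022: Tuesday (−1)
2021: Monday (−1)
Dec 20 falls on a Monday in 2021.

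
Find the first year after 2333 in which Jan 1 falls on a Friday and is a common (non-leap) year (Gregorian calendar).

2337

Jan 1 advances by 2 weekdays after a leap year and by 1 after a common year.
2333: Jan 1 is Sunday.
2334: Monday
2335: Tuesday
2336: Wednesday (leap)
2337: Friday
2337 begins on a Friday and is a common year.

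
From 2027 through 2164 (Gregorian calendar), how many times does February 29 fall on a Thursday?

4

Leap years in 2027–2164: 34 of them.
Feb 29 weekday advances by 5 (mod 7) from one leap year to the next four years later (or differs when a century non-leap intervenes).
Leap-day weekdays: 2028:Tue 2032:Sun 2036:Fri 2040:Wed 2044:Mon 2048:Sat 2052:Thu✓ 2056:Tue 2060:Sun 2064:Fri 2068:Wed 2072:Mon 2076:Sat …(8 more)… 2116:Sat 2120:Thu✓ 2124:Tue 2128:Sun 2132:Fri 2136:Wed 2140:Mon 2144:Sat 2148:Thu✓ 2152:Tue 2156:Sun 2160:Fri 2164:Wed
Thursday: 2052, 2080, 2120, 2148 → 4.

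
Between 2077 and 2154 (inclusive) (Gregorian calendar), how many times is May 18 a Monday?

11

Track May 18's weekday year by year (advancing +1, or +2 across a Feb 29):
  2077: Tue  2078: Wed (+1)  2079: Thu (+1)  2080: Sat (+2)  2081: Sun (+1)
  2082: Mon (+1) ✓  2083: Tue (+1)  2084: Thu (+2)  2085: Fri (+1)  2086: Sat (+1)
  2087: Sun (+1)  2088: Tue (+2)  2089: Wed (+1)  2090: Thu (+1)  … (50 more years) …
  2141: Thu (+1)  2142: Fri (+1)  2143: Sat (+1)  2144: Mon (+2) ✓  2145: Tue (+1)
  2146: Wed (+1)  2147: Thu (+1)  2148: Sat (+2)  2149: Sun (+1)  2150: Mon (+1) ✓
  2151: Tue (+1)  2152: Thu (+2)  2153: Fri (+1)  2154: Sat (+1)
Monday years: 2082, 2093, 2099, 2105, 2111, 2116, 2122, 2133, 2139, 2144, 2150 — 11 in total.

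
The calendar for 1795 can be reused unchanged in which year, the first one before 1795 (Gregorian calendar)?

Two years share a calendar iff Jan 1 falls on the same weekday and both are leap or both are common. 1795: Jan 1 is Thursday, common year.
1794: Jan 1 Wednesday, common
1793: Jan 1 Tuesday, common
1792: Jan 1 Sunday, leap
1791: Jan 1 Saturday, common
1790: Jan 1 Friday, common
1789: Jan 1 Thursday, common
1789 matches on both conditions.

1789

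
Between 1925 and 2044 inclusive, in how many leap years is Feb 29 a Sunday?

4

Leap years in 1925–2044: 30 of them.
Feb 29 weekday advances by 5 (mod 7) from one leap year to the next four years later (or differs when a century non-leap intervenes).
Leap-day weekdays: 1928:Wed 1932:Mon 1936:Sat 1940:Thu 1944:Tue 1948:Sun✓ 1952:Fri 1956:Wed 1960:Mon 1964:Sat 1968:Thu 1972:Tue 1976:Sun✓ …(4 more)… 1996:Thu 2000:Tue 2004:Sun✓ 2008:Fri 2012:Wed 2016:Mon 2020:Sat 2024:Thu 2028:Tue 2032:Sun✓ 2036:Fri 2040:Wed 2044:Mon
Sunday: 1948, 1976, 2004, 2032 → 4.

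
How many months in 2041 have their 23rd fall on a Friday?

Check the 23rd of each month of 2041: Jan 23: Wed, Feb 23: Sat, Mar 23: Sat, Apr 23: Tue, May 23: Thu, Jun 23: Sun, Jul 23: Tue, Aug 23: Fri, Sep 23: Mon, Oct 23: Wed, Nov 23: Sat, Dec 23: Mon.
Friday occurs in August — 1 month.

1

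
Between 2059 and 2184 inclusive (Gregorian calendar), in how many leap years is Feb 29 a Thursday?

Leap years in 2059–2184: 31 of them.
Feb 29 weekday advances by 5 (mod 7) from one leap year to the next four years later (or differs when a century non-leap intervenes).
Leap-day weekdays: 2060:Sun 2064:Fri 2068:Wed 2072:Mon 2076:Sat 2080:Thu✓ 2084:Tue 2088:Sun 2092:Fri 2096:Wed 2104:Fri 2108:Wed 2112:Mon …(5 more)… 2136:Wed 2140:Mon 2144:Sat 2148:Thu✓ 2152:Tue 2156:Sun 2160:Fri 2164:Wed 2168:Mon 2172:Sat 2176:Thu✓ 2180:Tue 2184:Sun
Thursday: 2080, 2120, 2148, 2176 → 4.

4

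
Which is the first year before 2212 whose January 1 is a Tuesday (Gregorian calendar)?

2211

Jan 1 advances by 2 weekdays after a leap year and by 1 after a common year.
2212: Jan 1 is Wednesday (leap).
2211: Tuesday
2211 begins on a Tuesday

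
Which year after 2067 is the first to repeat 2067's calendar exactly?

2078

Two years share a calendar iff Jan 1 falls on the same weekday and both are leap or both are common. 2067: Jan 1 is Saturday, common year.
2068: Jan 1 Sunday, leap
2069: Jan 1 Tuesday, common
2070: Jan 1 Wednesday, common
2071: Jan 1 Thursday, common
2072: Jan 1 Friday, leap
2073: Jan 1 Sunday, common
2074: Jan 1 Monday, common
2075: Jan 1 Tuesday, common
2076: Jan 1 Wednesday, leap
2077: Jan 1 Friday, common
2078: Jan 1 Saturday, common
2078 matches on both conditions.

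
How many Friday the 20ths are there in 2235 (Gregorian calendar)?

3

Check the 20th of each month of 2235: Jan 20: Tue, Feb 20: Fri, Mar 20: Fri, Apr 20: Mon, May 20: Wed, Jun 20: Sat, Jul 20: Mon, Aug 20: Thu, Sep 20: Sun, Oct 20: Tue, Nov 20: Fri, Dec 20: Sun.
Friday occurs in February, March, November — 3 months.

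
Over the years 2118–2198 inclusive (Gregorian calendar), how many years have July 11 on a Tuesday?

Track July 11's weekday year by year (advancing +1, or +2 across a Feb 29):
  2118: Mon  2119: Tue (+1) ✓  2120: Thu (+2)  2121: Fri (+1)  2122: Sat (+1)
  2123: Sun (+1)  2124: Tue (+2) ✓  2125: Wed (+1)  2126: Thu (+1)  2127: Fri (+1)
  2128: Sun (+2)  2129: Mon (+1)  2130: Tue (+1) ✓  2131: Wed (+1)  … (53 more years) …
  2185: Mon (+1)  2186: Tue (+1) ✓  2187: Wed (+1)  2188: Fri (+2)  2189: Sat (+1)
  2190: Sun (+1)  2191: Mon (+1)  2192: Wed (+2)  2193: Thu (+1)  2194: Fri (+1)
  2195: Sat (+1)  2196: Mon (+2)  2197: Tue (+1) ✓  2198: Wed (+1)
Tuesday years: 2119, 2124, 2130, 2141, 2147, 2152, 2158, 2169, 2175, 2180, 2186, 2197 — 12 in total.

12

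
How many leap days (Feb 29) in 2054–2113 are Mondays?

2

Leap years in 2054–2113: 14 of them.
Feb 29 weekday advances by 5 (mod 7) from one leap year to the next four years later (or differs when a century non-leap intervenes).
Leap-day weekdays: 2056:Tue 2060:Sun 2064:Fri 2068:Wed 2072:Mon✓ 2076:Sat 2080:Thu 2084:Tue 2088:Sun 2092:Fri 2096:Wed 2104:Fri 2108:Wed 2112:Mon✓
Monday: 2072, 2112 → 2.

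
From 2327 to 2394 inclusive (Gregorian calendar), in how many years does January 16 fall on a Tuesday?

Track January 16's weekday year by year (advancing +1, or +2 across a Feb 29):
  2327: Sun  2328: Mon (+1)  2329: Wed (+2)  2330: Thu (+1)  2331: Fri (+1)
  2332: Sat (+1)  2333: Mon (+2)  2334: Tue (+1) ✓  2335: Wed (+1)  2336: Thu (+1)
  2337: Sat (+2)  2338: Sun (+1)  2339: Mon (+1)  2340: Tue (+1) ✓  … (40 more years) …
  2381: Fri (+2)  2382: Sat (+1)  2383: Sun (+1)  2384: Mon (+1)  2385: Wed (+2)
  2386: Thu (+1)  2387: Fri (+1)  2388: Sat (+1)  2389: Mon (+2)  2390: Tue (+1) ✓
  2391: Wed (+1)  2392: Thu (+1)  2393: Sat (+2)  2394: Sun (+1)
Tuesday years: 2334, 2340, 2345, 2351, 2362, 2368, 2373, 2379, 2390 — 9 in total.

9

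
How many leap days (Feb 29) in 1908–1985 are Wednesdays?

3

Leap years in 1908–1985: 20 of them.
Feb 29 weekday advances by 5 (mod 7) from one leap year to the next four years later (or differs when a century non-leap intervenes).
Leap-day weekdays: 1908:Sat 1912:Thu 1916:Tue 1920:Sun 1924:Fri 1928:Wed✓ 1932:Mon 1936:Sat 1940:Thu 1944:Tue 1948:Sun 1952:Fri 1956:Wed✓ 1960:Mon 1964:Sat 1968:Thu 1972:Tue 1976:Sun 1980:Fri 1984:Wed✓
Wednesday: 1928, 1956, 1984 → 3.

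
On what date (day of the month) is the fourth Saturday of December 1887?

December 1, 1887 is a Thursday, so the first Saturday is the 3rd.
The fourth Saturday is 3 + 21 = 24.

24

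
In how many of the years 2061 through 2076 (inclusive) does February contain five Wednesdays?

1

February has 28 days (29 in leap years); it has five Wednesdays when Wednesday falls among the first (month-length − 28) days — i.e. when February 1 is Wednesday in a leap year (never in a common year).
February 1 by year: 2061:Tue 2062:Wed 2063:Thu 2064:Fri 2065:Sun 2066:Mon 2067:Tue 2068:Wed✓ 2069:Fri 2070:Sat 2071:Sun 2072:Mon 2073:Wed 2074:Thu 2075:Fri 2076:Sat
Years with five Wednesdays: 2068 → 1.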